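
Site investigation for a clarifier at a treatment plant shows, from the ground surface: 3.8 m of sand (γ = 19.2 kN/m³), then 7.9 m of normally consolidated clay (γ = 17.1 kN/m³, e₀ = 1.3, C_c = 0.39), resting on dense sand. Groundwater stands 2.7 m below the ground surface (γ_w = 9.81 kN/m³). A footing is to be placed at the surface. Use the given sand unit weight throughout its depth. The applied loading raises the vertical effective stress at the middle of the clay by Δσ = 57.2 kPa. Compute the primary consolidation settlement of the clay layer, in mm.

S_c ≈ 284 mm

Mid-depth of clay below the ground surface: z = 3.8 + 7.9/2 = 7.75 m.
Total vertical stress at mid-clay: σ_v = 19.2×3.8 + 17.1×3.95 = 140.5 kPa.
Pore pressure: u = 9.81×(7.75 − 2.7) = 49.541 kPa.
Initial effective stress: σ'_0 = σ_v − u = 140.5 − 49.541 = 90.959 kPa.
Final effective stress: σ'_f = σ'_0 + Δσ = 90.959 + 57.2 = 148.16 kPa.
Normally consolidated clay, so the full stress increment lies on the virgin compression line:
S_c = C_c·H/(1+e₀)·log₁₀(σ'_f/σ'_0) = 0.39×7.9/(1+1.3)×log₁₀(148.16/90.959)
    = 1.3396 × 0.21189 = 0.2838 m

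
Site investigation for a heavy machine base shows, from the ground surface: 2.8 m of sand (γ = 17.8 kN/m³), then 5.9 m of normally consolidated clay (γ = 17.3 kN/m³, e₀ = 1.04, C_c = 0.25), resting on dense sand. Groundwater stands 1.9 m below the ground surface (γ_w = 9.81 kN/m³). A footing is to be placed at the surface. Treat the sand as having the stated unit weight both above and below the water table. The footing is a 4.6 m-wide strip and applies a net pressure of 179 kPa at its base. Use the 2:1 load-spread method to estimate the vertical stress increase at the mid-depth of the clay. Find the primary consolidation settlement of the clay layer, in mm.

Mid-depth of clay below the ground surface: z = 2.8 + 5.9/2 = 5.75 m.
Total vertical stress at mid-clay: σ_v = 17.8×2.8 + 17.3×2.95 = 100.88 kPa.
Pore pressure: u = 9.81×(5.75 − 1.9) = 37.769 kPa.
Initial effective stress: σ'_0 = σ_v − u = 100.88 − 37.769 = 63.111 kPa.
Stress increase at mid-clay by the 2:1 spreading method:
Δσ = qB/(B+z) = 179×4.6/(4.6+5.75) = 79.556 kPa
Final effective stress: σ'_f = σ'_0 + Δσ = 63.111 + 79.556 = 142.67 kPa.
Normally consolidated clay, so the full stress increment lies on the virgin compression line:
S_c = C_c·H/(1+e₀)·log₁₀(σ'_f/σ'_0) = 0.25×5.9/(1+1.04)×log₁₀(142.67/63.111)
    = 0.72304 × 0.35423 = 0.2561 m

S_c ≈ 256 mm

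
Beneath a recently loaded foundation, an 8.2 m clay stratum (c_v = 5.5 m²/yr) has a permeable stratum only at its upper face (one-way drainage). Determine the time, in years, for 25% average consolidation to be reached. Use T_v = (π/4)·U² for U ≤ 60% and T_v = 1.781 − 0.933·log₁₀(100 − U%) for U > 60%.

t ≈ 0.6 years

Drainage path length: H_d = H = 8.2 m (single drainage).
U ≤ 60%: T_v = (π/4)·U² = (π/4)×0.25² = 0.049087.
t = T_v·H_d²/c_v = 0.049087×8.2²/5.5 = 0.6001 years.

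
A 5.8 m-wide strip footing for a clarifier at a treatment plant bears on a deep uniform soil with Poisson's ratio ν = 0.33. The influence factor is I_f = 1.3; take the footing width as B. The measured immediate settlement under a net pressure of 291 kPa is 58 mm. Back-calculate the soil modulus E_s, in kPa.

E_s ≈ 33700 kPa

S_e = q·B·(1−ν²)/E_s · I_f  ⇒  E_s = q·B·(1−ν²)·I_f / S_e.
E_s = 291 × 5.8 × 0.8911 × 1.3 / 0.058 = 33710 kPa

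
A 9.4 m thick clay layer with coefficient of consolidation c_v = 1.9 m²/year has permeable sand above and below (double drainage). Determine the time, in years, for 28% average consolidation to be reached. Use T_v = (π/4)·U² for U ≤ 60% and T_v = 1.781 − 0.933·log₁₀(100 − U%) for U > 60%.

Drainage path length: H_d = H/2 = 4.7 m (double drainage).
U ≤ 60%: T_v = (π/4)·U² = (π/4)×0.28² = 0.061575.
t = T_v·H_d²/c_v = 0.061575×4.7²/1.9 = 0.7159 years.

t ≈ 0.716 years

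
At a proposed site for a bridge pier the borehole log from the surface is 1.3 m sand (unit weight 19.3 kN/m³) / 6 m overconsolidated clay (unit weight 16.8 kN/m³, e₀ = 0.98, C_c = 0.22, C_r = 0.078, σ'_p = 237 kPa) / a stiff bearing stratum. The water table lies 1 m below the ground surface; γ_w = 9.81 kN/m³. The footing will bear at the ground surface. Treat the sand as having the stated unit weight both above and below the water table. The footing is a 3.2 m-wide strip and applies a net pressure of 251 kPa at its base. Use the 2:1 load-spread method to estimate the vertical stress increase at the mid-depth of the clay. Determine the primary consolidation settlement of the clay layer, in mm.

S_c ≈ 128 mm

Mid-depth of clay below the ground surface: z = 1.3 + 6/2 = 4.3 m.
Total vertical stress at mid-clay: σ_v = 19.3×1.3 + 16.8×3 = 75.49 kPa.
Pore pressure: u = 9.81×(4.3 − 1) = 32.373 kPa.
Initial effective stress: σ'_0 = σ_v − u = 75.49 − 32.373 = 43.117 kPa.
Stress increase at mid-clay by the 2:1 spreading method:
Δσ = qB/(B+z) = 251×3.2/(3.2+4.3) = 107.09 kPa
Final effective stress: σ'_f = 43.117 + 107.09 = 150.21 kPa.
σ'_f = 150.21 ≤ σ'_p = 237 kPa, so the clay remains overconsolidated and only the recompression index applies:
S_c = C_r·H/(1+e₀)·log₁₀(σ'_f/σ'_0) = 0.078×6/1.98×log₁₀(150.21/43.117)
    = 0.23636 × 0.54205 = 0.1281 m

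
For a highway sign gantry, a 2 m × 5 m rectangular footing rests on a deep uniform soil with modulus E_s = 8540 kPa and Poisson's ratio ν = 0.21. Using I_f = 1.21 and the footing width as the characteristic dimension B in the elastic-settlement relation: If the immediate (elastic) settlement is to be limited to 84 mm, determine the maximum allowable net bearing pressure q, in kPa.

q ≈ 310 kPa

S_e = q·B·(1−ν²)/E_s · I_f  ⇒  q = S_e·E_s / (B·(1−ν²)·I_f).
q = 0.084 × 8540 / (2 × 0.9559 × 1.21) = 310.1 kPa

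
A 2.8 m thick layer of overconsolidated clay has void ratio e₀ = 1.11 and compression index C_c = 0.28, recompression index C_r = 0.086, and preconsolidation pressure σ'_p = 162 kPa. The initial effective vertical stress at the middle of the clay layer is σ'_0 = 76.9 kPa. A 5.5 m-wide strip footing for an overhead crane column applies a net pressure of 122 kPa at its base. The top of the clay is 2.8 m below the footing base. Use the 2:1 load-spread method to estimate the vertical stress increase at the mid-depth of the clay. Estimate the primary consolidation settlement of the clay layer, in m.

S_c ≈ 0.0318 m

Mid-depth of clay below the footing base: z = 2.8 + 2.8/2 = 4.2 m.
Stress increase at mid-clay by the 2:1 spreading method:
Δσ = qB/(B+z) = 122×5.5/(5.5+4.2) = 69.175 kPa
Final effective stress: σ'_f = 76.9 + 69.175 = 146.07 kPa.
σ'_f = 146.07 ≤ σ'_p = 162 kPa, so the clay remains overconsolidated and only the recompression index applies:
S_c = C_r·H/(1+e₀)·log₁₀(σ'_f/σ'_0) = 0.086×2.8/2.11×log₁₀(146.07/76.9)
    = 0.11412 × 0.27863 = 0.0318 m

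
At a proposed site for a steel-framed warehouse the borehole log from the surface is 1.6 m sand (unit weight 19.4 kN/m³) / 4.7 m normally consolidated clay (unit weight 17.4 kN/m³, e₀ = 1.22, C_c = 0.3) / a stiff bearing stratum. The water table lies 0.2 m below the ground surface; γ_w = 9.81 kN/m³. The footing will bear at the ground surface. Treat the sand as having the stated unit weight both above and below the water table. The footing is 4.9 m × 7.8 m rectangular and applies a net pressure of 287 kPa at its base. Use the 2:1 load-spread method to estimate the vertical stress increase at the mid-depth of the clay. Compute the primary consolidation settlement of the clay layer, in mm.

S_c ≈ 383 mm

Mid-depth of clay below the ground surface: z = 1.6 + 4.7/2 = 3.95 m.
Total vertical stress at mid-clay: σ_v = 19.4×1.6 + 17.4×2.35 = 71.93 kPa.
Pore pressure: u = 9.81×(3.95 − 0.2) = 36.788 kPa.
Initial effective stress: σ'_0 = σ_v − u = 71.93 − 36.788 = 35.142 kPa.
Stress increase at mid-clay by the 2:1 spreading method:
Δσ = qBL/((B+z)(L+z)) = 287×4.9×7.8/((4.9+3.95)(7.8+3.95)) = 105.49 kPa
Final effective stress: σ'_f = σ'_0 + Δσ = 35.142 + 105.49 = 140.63 kPa.
Normally consolidated clay, so the full stress increment lies on the virgin compression line:
S_c = C_c·H/(1+e₀)·log₁₀(σ'_f/σ'_0) = 0.3×4.7/(1+1.22)×log₁₀(140.63/35.142)
    = 0.63514 × 0.60225 = 0.3825 m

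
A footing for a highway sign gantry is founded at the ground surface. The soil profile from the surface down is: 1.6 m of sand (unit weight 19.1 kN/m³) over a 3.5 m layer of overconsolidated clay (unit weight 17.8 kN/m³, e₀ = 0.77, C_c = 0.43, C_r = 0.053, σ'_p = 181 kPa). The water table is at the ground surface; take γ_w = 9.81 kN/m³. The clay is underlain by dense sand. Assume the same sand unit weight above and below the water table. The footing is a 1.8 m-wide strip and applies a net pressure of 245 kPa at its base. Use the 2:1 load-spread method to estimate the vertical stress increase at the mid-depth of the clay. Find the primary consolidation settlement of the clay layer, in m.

Mid-depth of clay below the ground surface: z = 1.6 + 3.5/2 = 3.35 m.
Total vertical stress at mid-clay: σ_v = 19.1×1.6 + 17.8×1.75 = 61.71 kPa.
Pore pressure: u = 9.81×(3.35 − 0) = 32.864 kPa.
Initial effective stress: σ'_0 = σ_v − u = 61.71 − 32.864 = 28.846 kPa.
Stress increase at mid-clay by the 2:1 spreading method:
Δσ = qB/(B+z) = 245×1.8/(1.8+3.35) = 85.631 kPa
Final effective stress: σ'_f = 28.846 + 85.631 = 114.48 kPa.
σ'_f = 114.48 ≤ σ'_p = 181 kPa, so the clay remains overconsolidated and only the recompression index applies:
S_c = C_r·H/(1+e₀)·log₁₀(σ'_f/σ'_0) = 0.053×3.5/1.77×log₁₀(114.48/28.846)
    = 0.1048 × 0.59864 = 0.06274 m

S_c ≈ 0.0627 m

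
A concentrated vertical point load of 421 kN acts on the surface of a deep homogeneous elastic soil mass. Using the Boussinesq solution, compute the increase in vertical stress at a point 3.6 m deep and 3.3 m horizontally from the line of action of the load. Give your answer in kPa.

Δσ_z ≈ 3.38 kPa

Boussinesq vertical stress below a point load on an elastic half-space:
Δσ_z = 3P/(2πz²) · [1 + (r/z)²]^(−5/2)
r/z = 3.3/3.6 = 0.91667; [1+(r/z)²]^(−5/2) = 0.21767.
Δσ_z = 3×421/(2π×3.6²) × 0.21767 = 15.51 × 0.21767 = 3.376 kPa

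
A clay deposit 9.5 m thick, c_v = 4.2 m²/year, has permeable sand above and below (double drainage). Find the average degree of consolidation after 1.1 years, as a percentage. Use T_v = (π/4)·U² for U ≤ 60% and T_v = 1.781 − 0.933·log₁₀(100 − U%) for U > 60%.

Drainage path length: H_d = H/2 = 4.75 m (double drainage).
T_v = c_v·t/H_d² = 4.2×1.1/4.75² = 0.20476.
T_v = 0.20476 corresponds to the U ≤ 60% branch:
U = √(4T_v/π) = 0.5106

U ≈ 51.1 %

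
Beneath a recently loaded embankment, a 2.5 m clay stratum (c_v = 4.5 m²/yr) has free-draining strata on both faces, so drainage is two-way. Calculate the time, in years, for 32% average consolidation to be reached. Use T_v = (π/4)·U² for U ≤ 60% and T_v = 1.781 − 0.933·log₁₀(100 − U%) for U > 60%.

t ≈ 0.0279 years

Drainage path length: H_d = H/2 = 1.25 m (double drainage).
U ≤ 60%: T_v = (π/4)·U² = (π/4)×0.32² = 0.080425.
t = T_v·H_d²/c_v = 0.080425×1.25²/4.5 = 0.02793 years.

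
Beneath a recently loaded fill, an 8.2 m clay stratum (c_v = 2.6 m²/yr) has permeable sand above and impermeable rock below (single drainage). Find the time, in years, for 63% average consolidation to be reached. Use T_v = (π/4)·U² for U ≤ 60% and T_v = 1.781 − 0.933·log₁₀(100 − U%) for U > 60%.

Drainage path length: H_d = H = 8.2 m (single drainage).
U > 60%: T_v = 1.781 − 0.933·log₁₀(100 − 63) = 0.31787.
t = T_v·H_d²/c_v = 0.31787×8.2²/2.6 = 8.221 years.

t ≈ 8.22 years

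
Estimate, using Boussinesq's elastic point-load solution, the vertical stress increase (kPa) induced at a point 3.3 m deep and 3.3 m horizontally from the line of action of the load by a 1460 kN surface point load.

Boussinesq vertical stress below a point load on an elastic half-space:
Δσ_z = 3P/(2πz²) · [1 + (r/z)²]^(−5/2)
r/z = 3.3/3.3 = 1; [1+(r/z)²]^(−5/2) = 0.17678.
Δσ_z = 3×1460/(2π×3.3²) × 0.17678 = 64.013 × 0.17678 = 11.32 kPa

Δσ_z ≈ 11.3 kPa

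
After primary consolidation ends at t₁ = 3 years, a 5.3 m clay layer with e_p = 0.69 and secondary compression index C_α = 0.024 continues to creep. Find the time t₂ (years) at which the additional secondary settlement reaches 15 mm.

t₂ ≈ 4.75 years

S_s = C_α·H/(1+e_p)·log₁₀(t₂/t₁) ⇒ log₁₀(t₂/t₁) = S_s·(1+e_p)/(C_α·H).
log₁₀(t₂/t₁) = 0.015 × (1+0.69) / (0.024×5.3) = 0.1993
t₂ = t₁ × 10^0.1993 = 3 × 1.582 = 4.747 years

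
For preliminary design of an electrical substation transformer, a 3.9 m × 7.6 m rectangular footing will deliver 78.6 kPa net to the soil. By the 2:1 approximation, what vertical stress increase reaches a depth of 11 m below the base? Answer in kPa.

Δσ_z ≈ 8.41 kPa

By the 2:1 method the load spreads at 1 horizontal : 2 vertical, so at depth z the loaded area has grown by z in each plan dimension:
Δσ = qBL/((B+z)(L+z)) = 78.6×3.9×7.6/((3.9+11)(7.6+11)) = 8.4062 kPa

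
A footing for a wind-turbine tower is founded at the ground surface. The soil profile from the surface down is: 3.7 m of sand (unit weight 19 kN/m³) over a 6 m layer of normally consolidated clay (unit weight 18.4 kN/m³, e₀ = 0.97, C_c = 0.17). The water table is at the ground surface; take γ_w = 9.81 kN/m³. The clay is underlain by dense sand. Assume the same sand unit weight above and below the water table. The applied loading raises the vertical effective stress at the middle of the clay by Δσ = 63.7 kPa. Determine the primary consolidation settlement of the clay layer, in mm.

Mid-depth of clay below the ground surface: z = 3.7 + 6/2 = 6.7 m.
Total vertical stress at mid-clay: σ_v = 19×3.7 + 18.4×3 = 125.5 kPa.
Pore pressure: u = 9.81×(6.7 − 0) = 65.727 kPa.
Initial effective stress: σ'_0 = σ_v − u = 125.5 − 65.727 = 59.773 kPa.
Final effective stress: σ'_f = σ'_0 + Δσ = 59.773 + 63.7 = 123.47 kPa.
Normally consolidated clay, so the full stress increment lies on the virgin compression line:
S_c = C_c·H/(1+e₀)·log₁₀(σ'_f/σ'_0) = 0.17×6/(1+0.97)×log₁₀(123.47/59.773)
    = 0.51777 × 0.31506 = 0.1631 m

S_c ≈ 163 mm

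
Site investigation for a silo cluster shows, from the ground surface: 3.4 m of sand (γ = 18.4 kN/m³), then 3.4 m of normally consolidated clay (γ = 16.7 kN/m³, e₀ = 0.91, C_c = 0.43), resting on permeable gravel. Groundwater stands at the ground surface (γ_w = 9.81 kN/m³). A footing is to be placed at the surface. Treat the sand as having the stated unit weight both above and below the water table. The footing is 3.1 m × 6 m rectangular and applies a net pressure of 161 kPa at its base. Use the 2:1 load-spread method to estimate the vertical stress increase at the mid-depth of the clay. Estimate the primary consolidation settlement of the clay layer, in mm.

S_c ≈ 196 mm

Mid-depth of clay below the ground surface: z = 3.4 + 3.4/2 = 5.1 m.
Total vertical stress at mid-clay: σ_v = 18.4×3.4 + 16.7×1.7 = 90.95 kPa.
Pore pressure: u = 9.81×(5.1 − 0) = 50.031 kPa.
Initial effective stress: σ'_0 = σ_v − u = 90.95 − 50.031 = 40.919 kPa.
Stress increase at mid-clay by the 2:1 spreading method:
Δσ = qBL/((B+z)(L+z)) = 161×3.1×6/((3.1+5.1)(6+5.1)) = 32.9 kPa
Final effective stress: σ'_f = σ'_0 + Δσ = 40.919 + 32.9 = 73.819 kPa.
Normally consolidated clay, so the full stress increment lies on the virgin compression line:
S_c = C_c·H/(1+e₀)·log₁₀(σ'_f/σ'_0) = 0.43×3.4/(1+0.91)×log₁₀(73.819/40.919)
    = 0.76545 × 0.25624 = 0.1961 m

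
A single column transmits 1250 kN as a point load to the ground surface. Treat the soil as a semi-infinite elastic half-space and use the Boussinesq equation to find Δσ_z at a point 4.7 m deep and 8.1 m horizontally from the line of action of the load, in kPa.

Boussinesq vertical stress below a point load on an elastic half-space:
Δσ_z = 3P/(2πz²) · [1 + (r/z)²]^(−5/2)
r/z = 8.1/4.7 = 1.7234; [1+(r/z)²]^(−5/2) = 0.031841.
Δσ_z = 3×1250/(2π×4.7²) × 0.031841 = 27.018 × 0.031841 = 0.8603 kPa

Δσ_z ≈ 0.86 kPa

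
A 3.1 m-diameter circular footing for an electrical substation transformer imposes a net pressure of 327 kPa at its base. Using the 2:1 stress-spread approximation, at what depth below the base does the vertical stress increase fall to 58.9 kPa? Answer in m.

2:1 spreading — at depth z the loaded area has grown by z in each plan dimension:
qD²/(D+z)² = Δσ_z ⇒ z = D(√(q/Δσ_z) − 1) = 3.1×(√(327/58.9) − 1) = 4.204 m

z ≈ 4.2 m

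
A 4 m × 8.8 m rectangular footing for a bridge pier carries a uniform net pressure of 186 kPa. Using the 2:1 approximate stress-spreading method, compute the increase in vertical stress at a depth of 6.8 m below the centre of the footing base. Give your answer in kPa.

Δσ_z ≈ 38.9 kPa

By the 2:1 method the load spreads at 1 horizontal : 2 vertical, so at depth z the loaded area has grown by z in each plan dimension:
Δσ = qBL/((B+z)(L+z)) = 186×4×8.8/((4+6.8)(8.8+6.8)) = 38.86 kPa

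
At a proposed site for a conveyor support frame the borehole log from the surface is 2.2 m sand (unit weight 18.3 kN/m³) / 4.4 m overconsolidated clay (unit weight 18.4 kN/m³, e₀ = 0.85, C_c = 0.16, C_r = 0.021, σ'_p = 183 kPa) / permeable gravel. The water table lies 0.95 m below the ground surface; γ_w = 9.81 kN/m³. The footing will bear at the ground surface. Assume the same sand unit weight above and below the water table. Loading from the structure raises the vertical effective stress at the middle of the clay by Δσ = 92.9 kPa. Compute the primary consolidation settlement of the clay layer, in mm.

S_c ≈ 23.7 mm

Mid-depth of clay below the ground surface: z = 2.2 + 4.4/2 = 4.4 m.
Total vertical stress at mid-clay: σ_v = 18.3×2.2 + 18.4×2.2 = 80.74 kPa.
Pore pressure: u = 9.81×(4.4 − 0.95) = 33.845 kPa.
Initial effective stress: σ'_0 = σ_v − u = 80.74 − 33.845 = 46.895 kPa.
Final effective stress: σ'_f = 46.895 + 92.9 = 139.8 kPa.
σ'_f = 139.8 ≤ σ'_p = 183 kPa, so the clay remains overconsolidated and only the recompression index applies:
S_c = C_r·H/(1+e₀)·log₁₀(σ'_f/σ'_0) = 0.021×4.4/1.85×log₁₀(139.8/46.895)
    = 0.049946 × 0.47438 = 0.02369 m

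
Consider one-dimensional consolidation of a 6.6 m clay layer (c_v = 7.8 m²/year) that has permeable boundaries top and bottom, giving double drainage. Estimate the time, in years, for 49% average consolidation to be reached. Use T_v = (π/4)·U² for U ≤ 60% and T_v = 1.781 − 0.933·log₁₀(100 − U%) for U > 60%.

Drainage path length: H_d = H/2 = 3.3 m (double drainage).
U ≤ 60%: T_v = (π/4)·U² = (π/4)×0.49² = 0.18857.
t = T_v·H_d²/c_v = 0.18857×3.3²/7.8 = 0.2633 years.

t ≈ 0.263 years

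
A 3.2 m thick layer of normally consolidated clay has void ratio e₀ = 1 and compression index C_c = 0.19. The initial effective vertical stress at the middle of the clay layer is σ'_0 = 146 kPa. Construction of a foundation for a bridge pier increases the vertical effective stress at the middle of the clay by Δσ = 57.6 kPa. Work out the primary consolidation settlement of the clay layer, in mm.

S_c ≈ 43.9 mm

Final effective stress: σ'_f = σ'_0 + Δσ = 146 + 57.6 = 203.6 kPa.
Normally consolidated clay, so the full stress increment lies on the virgin compression line:
S_c = C_c·H/(1+e₀)·log₁₀(σ'_f/σ'_0) = 0.19×3.2/(1+1)×log₁₀(203.6/146)
    = 0.304 × 0.14442 = 0.0439 m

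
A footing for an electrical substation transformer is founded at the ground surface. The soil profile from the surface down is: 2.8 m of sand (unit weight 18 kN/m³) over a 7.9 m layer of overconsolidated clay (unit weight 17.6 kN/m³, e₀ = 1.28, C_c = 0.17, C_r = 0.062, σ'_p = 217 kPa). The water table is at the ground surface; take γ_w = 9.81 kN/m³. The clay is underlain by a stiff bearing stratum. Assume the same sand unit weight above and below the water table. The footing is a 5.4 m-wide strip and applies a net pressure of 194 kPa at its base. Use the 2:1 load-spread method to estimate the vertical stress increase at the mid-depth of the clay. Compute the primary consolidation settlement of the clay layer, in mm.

S_c ≈ 89.3 mm

Mid-depth of clay below the ground surface: z = 2.8 + 7.9/2 = 6.75 m.
Total vertical stress at mid-clay: σ_v = 18×2.8 + 17.6×3.95 = 119.92 kPa.
Pore pressure: u = 9.81×(6.75 − 0) = 66.218 kPa.
Initial effective stress: σ'_0 = σ_v − u = 119.92 − 66.218 = 53.702 kPa.
Stress increase at mid-clay by the 2:1 spreading method:
Δσ = qB/(B+z) = 194×5.4/(5.4+6.75) = 86.222 kPa
Final effective stress: σ'_f = 53.702 + 86.222 = 139.92 kPa.
σ'_f = 139.92 ≤ σ'_p = 217 kPa, so the clay remains overconsolidated and only the recompression index applies:
S_c = C_r·H/(1+e₀)·log₁₀(σ'_f/σ'_0) = 0.062×7.9/2.28×log₁₀(139.92/53.702)
    = 0.21482 × 0.41589 = 0.08934 m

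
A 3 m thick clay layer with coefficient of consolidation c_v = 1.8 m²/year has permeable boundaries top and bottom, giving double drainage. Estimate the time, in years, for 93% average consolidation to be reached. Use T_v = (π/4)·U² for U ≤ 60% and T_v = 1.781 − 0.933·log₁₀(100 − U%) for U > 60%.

Drainage path length: H_d = H/2 = 1.5 m (double drainage).
U > 60%: T_v = 1.781 − 0.933·log₁₀(100 − 93) = 0.99252.
t = T_v·H_d²/c_v = 0.99252×1.5²/1.8 = 1.241 years.

t ≈ 1.24 years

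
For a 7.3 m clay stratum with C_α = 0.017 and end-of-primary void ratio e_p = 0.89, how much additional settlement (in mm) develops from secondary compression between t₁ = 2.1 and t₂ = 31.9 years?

Secondary compression: S_s = C_α·H/(1+e_p)·log₁₀(t₂/t₁)
S_s = 0.017×7.3/(1+0.89)×log₁₀(31.9/2.1)
    = 0.06566 × 1.182 = 0.07758 m

S_s ≈ 77.6 mm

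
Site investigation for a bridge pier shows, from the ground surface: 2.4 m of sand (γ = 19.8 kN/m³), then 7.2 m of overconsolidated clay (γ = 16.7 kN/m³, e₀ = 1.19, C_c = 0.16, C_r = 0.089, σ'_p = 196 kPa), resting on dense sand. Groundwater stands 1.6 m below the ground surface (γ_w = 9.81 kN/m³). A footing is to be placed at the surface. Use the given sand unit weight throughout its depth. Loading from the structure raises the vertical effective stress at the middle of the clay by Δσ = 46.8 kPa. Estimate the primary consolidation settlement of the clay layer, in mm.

S_c ≈ 69.4 mm

Mid-depth of clay below the ground surface: z = 2.4 + 7.2/2 = 6 m.
Total vertical stress at mid-clay: σ_v = 19.8×2.4 + 16.7×3.6 = 107.64 kPa.
Pore pressure: u = 9.81×(6 − 1.6) = 43.164 kPa.
Initial effective stress: σ'_0 = σ_v − u = 107.64 − 43.164 = 64.476 kPa.
Final effective stress: σ'_f = 64.476 + 46.8 = 111.28 kPa.
σ'_f = 111.28 ≤ σ'_p = 196 kPa, so the clay remains overconsolidated and only the recompression index applies:
S_c = C_r·H/(1+e₀)·log₁₀(σ'_f/σ'_0) = 0.089×7.2/2.19×log₁₀(111.28/64.476)
    = 0.29261 × 0.23702 = 0.06935 m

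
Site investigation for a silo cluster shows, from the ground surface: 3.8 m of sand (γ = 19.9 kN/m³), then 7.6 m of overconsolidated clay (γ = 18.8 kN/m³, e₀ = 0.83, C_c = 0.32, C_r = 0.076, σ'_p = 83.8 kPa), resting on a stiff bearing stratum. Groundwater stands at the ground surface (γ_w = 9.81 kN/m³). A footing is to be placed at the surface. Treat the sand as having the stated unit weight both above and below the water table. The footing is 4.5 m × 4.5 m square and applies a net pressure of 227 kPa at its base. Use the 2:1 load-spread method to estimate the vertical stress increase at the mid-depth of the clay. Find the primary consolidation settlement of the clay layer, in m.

Mid-depth of clay below the ground surface: z = 3.8 + 7.6/2 = 7.6 m.
Total vertical stress at mid-clay: σ_v = 19.9×3.8 + 18.8×3.8 = 147.06 kPa.
Pore pressure: u = 9.81×(7.6 − 0) = 74.556 kPa.
Initial effective stress: σ'_0 = σ_v − u = 147.06 − 74.556 = 72.504 kPa.
Stress increase at mid-clay by the 2:1 spreading method:
Δσ = qBL/((B+z)(L+z)) = 227×4.5×4.5/((4.5+7.6)(4.5+7.6)) = 31.396 kPa
Final effective stress: σ'_f = 72.504 + 31.396 = 103.9 kPa.
σ'_f = 103.9 > σ'_p = 83.8 kPa, so the stress path crosses the preconsolidation pressure — recompression up to σ'_p, then virgin compression beyond:
S_c = H/(1+e₀)·[C_r·log₁₀(σ'_p/σ'_0) + C_c·log₁₀(σ'_f/σ'_p)]
    = 7.6/1.83 × [0.076×log₁₀(83.8/72.504) + 0.32×log₁₀(103.9/83.8)]
    = 4.153 × [0.004779 + 0.029879] = 0.1439 m

S_c ≈ 0.144 m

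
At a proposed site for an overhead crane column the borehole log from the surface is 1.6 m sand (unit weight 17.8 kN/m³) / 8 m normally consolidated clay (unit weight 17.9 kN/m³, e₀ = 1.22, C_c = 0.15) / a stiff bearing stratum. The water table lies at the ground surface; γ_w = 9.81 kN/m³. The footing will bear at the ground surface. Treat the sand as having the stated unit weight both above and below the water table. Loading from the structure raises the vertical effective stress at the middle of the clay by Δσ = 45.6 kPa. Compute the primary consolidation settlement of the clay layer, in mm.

Mid-depth of clay below the ground surface: z = 1.6 + 8/2 = 5.6 m.
Total vertical stress at mid-clay: σ_v = 17.8×1.6 + 17.9×4 = 100.08 kPa.
Pore pressure: u = 9.81×(5.6 − 0) = 54.936 kPa.
Initial effective stress: σ'_0 = σ_v − u = 100.08 − 54.936 = 45.144 kPa.
Final effective stress: σ'_f = σ'_0 + Δσ = 45.144 + 45.6 = 90.744 kPa.
Normally consolidated clay, so the full stress increment lies on the virgin compression line:
S_c = C_c·H/(1+e₀)·log₁₀(σ'_f/σ'_0) = 0.15×8/(1+1.22)×log₁₀(90.744/45.144)
    = 0.54054 × 0.30322 = 0.1639 m

S_c ≈ 164 mm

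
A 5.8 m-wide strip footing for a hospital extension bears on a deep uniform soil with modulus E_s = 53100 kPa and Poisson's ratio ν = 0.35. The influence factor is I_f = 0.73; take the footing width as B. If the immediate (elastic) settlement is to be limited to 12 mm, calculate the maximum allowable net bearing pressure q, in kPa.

q ≈ 172 kPa

S_e = q·B·(1−ν²)/E_s · I_f  ⇒  q = S_e·E_s / (B·(1−ν²)·I_f).
q = 0.012 × 53100 / (5.8 × 0.8775 × 0.73) = 171.5 kPa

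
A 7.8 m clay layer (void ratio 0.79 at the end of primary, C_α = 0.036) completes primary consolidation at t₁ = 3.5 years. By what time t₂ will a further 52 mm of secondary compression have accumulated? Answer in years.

t₂ ≈ 7.51 years

S_s = C_α·H/(1+e_p)·log₁₀(t₂/t₁) ⇒ log₁₀(t₂/t₁) = S_s·(1+e_p)/(C_α·H).
log₁₀(t₂/t₁) = 0.052 × (1+0.79) / (0.036×7.8) = 0.3315
t₂ = t₁ × 10^0.3315 = 3.5 × 2.145 = 7.508 years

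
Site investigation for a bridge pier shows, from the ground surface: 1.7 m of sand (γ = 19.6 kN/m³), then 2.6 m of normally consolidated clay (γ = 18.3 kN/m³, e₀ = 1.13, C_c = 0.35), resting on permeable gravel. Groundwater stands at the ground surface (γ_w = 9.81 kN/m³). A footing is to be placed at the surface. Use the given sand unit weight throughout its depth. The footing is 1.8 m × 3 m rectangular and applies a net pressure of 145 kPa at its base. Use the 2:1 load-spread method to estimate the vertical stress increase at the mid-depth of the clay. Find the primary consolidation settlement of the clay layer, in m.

S_c ≈ 0.127 m

Mid-depth of clay below the ground surface: z = 1.7 + 2.6/2 = 3 m.
Total vertical stress at mid-clay: σ_v = 19.6×1.7 + 18.3×1.3 = 57.11 kPa.
Pore pressure: u = 9.81×(3 − 0) = 29.43 kPa.
Initial effective stress: σ'_0 = σ_v − u = 57.11 − 29.43 = 27.68 kPa.
Stress increase at mid-clay by the 2:1 spreading method:
Δσ = qBL/((B+z)(L+z)) = 145×1.8×3/((1.8+3)(3+3)) = 27.188 kPa
Final effective stress: σ'_f = σ'_0 + Δσ = 27.68 + 27.188 = 54.868 kPa.
Normally consolidated clay, so the full stress increment lies on the virgin compression line:
S_c = C_c·H/(1+e₀)·log₁₀(σ'_f/σ'_0) = 0.35×2.6/(1+1.13)×log₁₀(54.868/27.68)
    = 0.42723 × 0.29715 = 0.127 m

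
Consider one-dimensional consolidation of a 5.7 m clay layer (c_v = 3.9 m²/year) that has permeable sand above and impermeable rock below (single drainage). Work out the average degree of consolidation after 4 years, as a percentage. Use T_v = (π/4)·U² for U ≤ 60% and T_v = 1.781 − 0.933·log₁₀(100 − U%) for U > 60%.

Drainage path length: H_d = H = 5.7 m (single drainage).
T_v = c_v·t/H_d² = 3.9×4/5.7² = 0.48015.
T_v = 0.48015 corresponds to the U > 60% branch:
U = 1 − 10^((1.781 − T_v)/0.933)/100 = 0.7521

U ≈ 75.2 %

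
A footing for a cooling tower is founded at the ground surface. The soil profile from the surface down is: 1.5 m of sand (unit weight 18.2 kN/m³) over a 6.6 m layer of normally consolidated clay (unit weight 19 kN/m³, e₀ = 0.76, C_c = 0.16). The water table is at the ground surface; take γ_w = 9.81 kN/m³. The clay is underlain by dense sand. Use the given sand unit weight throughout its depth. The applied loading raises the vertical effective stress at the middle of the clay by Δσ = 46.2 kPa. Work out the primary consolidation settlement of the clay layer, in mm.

S_c ≈ 190 mm

Mid-depth of clay below the ground surface: z = 1.5 + 6.6/2 = 4.8 m.
Total vertical stress at mid-clay: σ_v = 18.2×1.5 + 19×3.3 = 90 kPa.
Pore pressure: u = 9.81×(4.8 − 0) = 47.088 kPa.
Initial effective stress: σ'_0 = σ_v − u = 90 − 47.088 = 42.912 kPa.
Final effective stress: σ'_f = σ'_0 + Δσ = 42.912 + 46.2 = 89.112 kPa.
Normally consolidated clay, so the full stress increment lies on the virgin compression line:
S_c = C_c·H/(1+e₀)·log₁₀(σ'_f/σ'_0) = 0.16×6.6/(1+0.76)×log₁₀(89.112/42.912)
    = 0.6 × 0.31736 = 0.1904 m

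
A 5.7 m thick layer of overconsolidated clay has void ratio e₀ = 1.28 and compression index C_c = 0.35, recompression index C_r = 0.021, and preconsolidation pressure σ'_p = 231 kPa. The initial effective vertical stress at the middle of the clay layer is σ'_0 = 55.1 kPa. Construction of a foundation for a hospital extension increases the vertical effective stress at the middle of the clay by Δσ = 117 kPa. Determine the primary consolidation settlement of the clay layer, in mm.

S_c ≈ 26 mm

Final effective stress: σ'_f = 55.1 + 117 = 172.1 kPa.
σ'_f = 172.1 ≤ σ'_p = 231 kPa, so the clay remains overconsolidated and only the recompression index applies:
S_c = C_r·H/(1+e₀)·log₁₀(σ'_f/σ'_0) = 0.021×5.7/2.28×log₁₀(172.1/55.1)
    = 0.0525 × 0.49463 = 0.02597 m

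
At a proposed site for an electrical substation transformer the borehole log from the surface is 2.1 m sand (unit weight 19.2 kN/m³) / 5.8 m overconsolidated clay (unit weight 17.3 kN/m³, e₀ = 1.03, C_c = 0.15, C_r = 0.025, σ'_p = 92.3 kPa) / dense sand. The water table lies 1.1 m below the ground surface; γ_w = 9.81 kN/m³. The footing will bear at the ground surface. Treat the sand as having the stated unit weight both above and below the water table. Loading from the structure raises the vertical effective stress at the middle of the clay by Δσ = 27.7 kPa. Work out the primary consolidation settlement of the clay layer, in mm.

S_c ≈ 13.2 mm

Mid-depth of clay below the ground surface: z = 2.1 + 5.8/2 = 5 m.
Total vertical stress at mid-clay: σ_v = 19.2×2.1 + 17.3×2.9 = 90.49 kPa.
Pore pressure: u = 9.81×(5 − 1.1) = 38.259 kPa.
Initial effective stress: σ'_0 = σ_v − u = 90.49 − 38.259 = 52.231 kPa.
Final effective stress: σ'_f = 52.231 + 27.7 = 79.931 kPa.
σ'_f = 79.931 ≤ σ'_p = 92.3 kPa, so the clay remains overconsolidated and only the recompression index applies:
S_c = C_r·H/(1+e₀)·log₁₀(σ'_f/σ'_0) = 0.025×5.8/2.03×log₁₀(79.931/52.231)
    = 0.071428 × 0.18479 = 0.0132 m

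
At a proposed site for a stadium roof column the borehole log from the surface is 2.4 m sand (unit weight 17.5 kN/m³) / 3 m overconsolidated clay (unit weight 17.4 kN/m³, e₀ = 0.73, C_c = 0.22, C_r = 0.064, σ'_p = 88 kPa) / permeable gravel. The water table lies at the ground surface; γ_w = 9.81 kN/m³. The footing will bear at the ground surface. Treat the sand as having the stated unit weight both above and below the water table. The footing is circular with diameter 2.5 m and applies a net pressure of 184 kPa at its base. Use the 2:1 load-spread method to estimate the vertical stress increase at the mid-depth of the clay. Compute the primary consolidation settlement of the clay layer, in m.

Mid-depth of clay below the ground surface: z = 2.4 + 3/2 = 3.9 m.
Total vertical stress at mid-clay: σ_v = 17.5×2.4 + 17.4×1.5 = 68.1 kPa.
Pore pressure: u = 9.81×(3.9 − 0) = 38.259 kPa.
Initial effective stress: σ'_0 = σ_v − u = 68.1 − 38.259 = 29.841 kPa.
Stress increase at mid-clay by the 2:1 spreading method:
Δσ ≈ qD²/(D+z)² = 184×2.5²/(2.5+3.9)² = 28.076 kPa
Final effective stress: σ'_f = 29.841 + 28.076 = 57.917 kPa.
σ'_f = 57.917 ≤ σ'_p = 88 kPa, so the clay remains overconsolidated and only the recompression index applies:
S_c = C_r·H/(1+e₀)·log₁₀(σ'_f/σ'_0) = 0.064×3/1.73×log₁₀(57.917/29.841)
    = 0.11098 × 0.28799 = 0.03196 m

S_c ≈ 0.032 m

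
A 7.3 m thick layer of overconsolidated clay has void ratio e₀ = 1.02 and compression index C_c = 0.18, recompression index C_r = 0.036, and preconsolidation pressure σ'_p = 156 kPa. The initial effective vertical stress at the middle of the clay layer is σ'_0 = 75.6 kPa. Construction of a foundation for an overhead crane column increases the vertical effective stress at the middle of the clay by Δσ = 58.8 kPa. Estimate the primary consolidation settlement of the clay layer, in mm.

Final effective stress: σ'_f = 75.6 + 58.8 = 134.4 kPa.
σ'_f = 134.4 ≤ σ'_p = 156 kPa, so the clay remains overconsolidated and only the recompression index applies:
S_c = C_r·H/(1+e₀)·log₁₀(σ'_f/σ'_0) = 0.036×7.3/2.02×log₁₀(134.4/75.6)
    = 0.1301 × 0.24988 = 0.03251 m

S_c ≈ 32.5 mm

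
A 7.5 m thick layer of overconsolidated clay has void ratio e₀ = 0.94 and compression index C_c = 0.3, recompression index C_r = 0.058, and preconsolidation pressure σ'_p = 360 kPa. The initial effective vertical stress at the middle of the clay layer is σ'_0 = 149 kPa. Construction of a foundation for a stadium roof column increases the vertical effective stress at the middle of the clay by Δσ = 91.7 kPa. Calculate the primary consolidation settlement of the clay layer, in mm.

Final effective stress: σ'_f = 149 + 91.7 = 240.7 kPa.
σ'_f = 240.7 ≤ σ'_p = 360 kPa, so the clay remains overconsolidated and only the recompression index applies:
S_c = C_r·H/(1+e₀)·log₁₀(σ'_f/σ'_0) = 0.058×7.5/1.94×log₁₀(240.7/149)
    = 0.22423 × 0.20829 = 0.0467 m

S_c ≈ 46.7 mm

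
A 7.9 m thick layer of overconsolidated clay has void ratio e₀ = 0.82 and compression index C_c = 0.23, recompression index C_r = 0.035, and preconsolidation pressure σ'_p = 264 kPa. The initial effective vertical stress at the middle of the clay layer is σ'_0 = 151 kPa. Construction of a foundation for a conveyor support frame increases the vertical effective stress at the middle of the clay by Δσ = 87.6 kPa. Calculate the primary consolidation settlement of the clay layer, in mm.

S_c ≈ 30.2 mm

Final effective stress: σ'_f = 151 + 87.6 = 238.6 kPa.
σ'_f = 238.6 ≤ σ'_p = 264 kPa, so the clay remains overconsolidated and only the recompression index applies:
S_c = C_r·H/(1+e₀)·log₁₀(σ'_f/σ'_0) = 0.035×7.9/1.82×log₁₀(238.6/151)
    = 0.15192 × 0.19869 = 0.03019 m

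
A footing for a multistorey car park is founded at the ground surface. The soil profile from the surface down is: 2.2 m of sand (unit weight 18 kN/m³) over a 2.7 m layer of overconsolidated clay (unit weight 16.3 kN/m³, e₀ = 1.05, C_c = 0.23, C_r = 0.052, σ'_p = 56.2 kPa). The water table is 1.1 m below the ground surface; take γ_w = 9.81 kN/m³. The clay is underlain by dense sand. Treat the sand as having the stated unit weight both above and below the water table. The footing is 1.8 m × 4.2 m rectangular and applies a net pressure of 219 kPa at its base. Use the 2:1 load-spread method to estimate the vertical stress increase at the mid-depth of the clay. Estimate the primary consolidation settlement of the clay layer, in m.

Mid-depth of clay below the ground surface: z = 2.2 + 2.7/2 = 3.55 m.
Total vertical stress at mid-clay: σ_v = 18×2.2 + 16.3×1.35 = 61.605 kPa.
Pore pressure: u = 9.81×(3.55 − 1.1) = 24.035 kPa.
Initial effective stress: σ'_0 = σ_v − u = 61.605 − 24.035 = 37.57 kPa.
Stress increase at mid-clay by the 2:1 spreading method:
Δσ = qBL/((B+z)(L+z)) = 219×1.8×4.2/((1.8+3.55)(4.2+3.55)) = 39.931 kPa
Final effective stress: σ'_f = 37.57 + 39.931 = 77.501 kPa.
σ'_f = 77.501 > σ'_p = 56.2 kPa, so the stress path crosses the preconsolidation pressure — recompression up to σ'_p, then virgin compression beyond:
S_c = H/(1+e₀)·[C_r·log₁₀(σ'_p/σ'_0) + C_c·log₁₀(σ'_f/σ'_p)]
    = 2.7/2.05 × [0.052×log₁₀(56.2/37.57) + 0.23×log₁₀(77.501/56.2)]
    = 1.3171 × [0.0090945 + 0.032101] = 0.05426 m

S_c ≈ 0.0543 m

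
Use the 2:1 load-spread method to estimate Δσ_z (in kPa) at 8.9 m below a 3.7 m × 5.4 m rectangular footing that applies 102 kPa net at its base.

Δσ_z ≈ 11.3 kPa

By the 2:1 method the load spreads at 1 horizontal : 2 vertical, so at depth z the loaded area has grown by z in each plan dimension:
Δσ = qBL/((B+z)(L+z)) = 102×3.7×5.4/((3.7+8.9)(5.4+8.9)) = 11.311 kPa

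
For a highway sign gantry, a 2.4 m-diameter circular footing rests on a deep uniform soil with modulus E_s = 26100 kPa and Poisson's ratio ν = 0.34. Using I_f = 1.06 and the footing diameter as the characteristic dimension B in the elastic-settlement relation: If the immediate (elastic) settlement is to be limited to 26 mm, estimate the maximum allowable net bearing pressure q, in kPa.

q ≈ 302 kPa

S_e = q·B·(1−ν²)/E_s · I_f  ⇒  q = S_e·E_s / (B·(1−ν²)·I_f).
q = 0.026 × 26100 / (2.4 × 0.8844 × 1.06) = 301.6 kPa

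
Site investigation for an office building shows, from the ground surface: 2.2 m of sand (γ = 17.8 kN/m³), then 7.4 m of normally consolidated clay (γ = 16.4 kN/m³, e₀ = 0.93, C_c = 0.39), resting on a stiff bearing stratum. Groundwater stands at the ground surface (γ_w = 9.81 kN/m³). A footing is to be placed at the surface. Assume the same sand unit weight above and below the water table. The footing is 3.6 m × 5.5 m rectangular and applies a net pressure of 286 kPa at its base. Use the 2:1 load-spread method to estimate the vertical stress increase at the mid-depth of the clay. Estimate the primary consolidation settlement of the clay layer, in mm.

Mid-depth of clay below the ground surface: z = 2.2 + 7.4/2 = 5.9 m.
Total vertical stress at mid-clay: σ_v = 17.8×2.2 + 16.4×3.7 = 99.84 kPa.
Pore pressure: u = 9.81×(5.9 − 0) = 57.879 kPa.
Initial effective stress: σ'_0 = σ_v − u = 99.84 − 57.879 = 41.961 kPa.
Stress increase at mid-clay by the 2:1 spreading method:
Δσ = qBL/((B+z)(L+z)) = 286×3.6×5.5/((3.6+5.9)(5.5+5.9)) = 52.288 kPa
Final effective stress: σ'_f = σ'_0 + Δσ = 41.961 + 52.288 = 94.249 kPa.
Normally consolidated clay, so the full stress increment lies on the virgin compression line:
S_c = C_c·H/(1+e₀)·log₁₀(σ'_f/σ'_0) = 0.39×7.4/(1+0.93)×log₁₀(94.249/41.961)
    = 1.4953 × 0.35143 = 0.5255 m

S_c ≈ 525 mm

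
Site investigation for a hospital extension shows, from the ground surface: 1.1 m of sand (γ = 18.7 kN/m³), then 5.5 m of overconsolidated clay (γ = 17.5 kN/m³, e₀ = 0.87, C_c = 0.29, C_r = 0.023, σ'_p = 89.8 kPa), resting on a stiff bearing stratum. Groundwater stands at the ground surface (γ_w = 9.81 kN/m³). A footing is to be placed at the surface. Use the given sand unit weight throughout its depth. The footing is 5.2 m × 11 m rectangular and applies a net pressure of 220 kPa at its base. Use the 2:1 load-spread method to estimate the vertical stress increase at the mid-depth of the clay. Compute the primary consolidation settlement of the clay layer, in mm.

S_c ≈ 153 mm

Mid-depth of clay below the ground surface: z = 1.1 + 5.5/2 = 3.85 m.
Total vertical stress at mid-clay: σ_v = 18.7×1.1 + 17.5×2.75 = 68.695 kPa.
Pore pressure: u = 9.81×(3.85 − 0) = 37.769 kPa.
Initial effective stress: σ'_0 = σ_v − u = 68.695 − 37.769 = 30.926 kPa.
Stress increase at mid-clay by the 2:1 spreading method:
Δσ = qBL/((B+z)(L+z)) = 220×5.2×11/((5.2+3.85)(11+3.85)) = 93.636 kPa
Final effective stress: σ'_f = 30.926 + 93.636 = 124.56 kPa.
σ'_f = 124.56 > σ'_p = 89.8 kPa, so the stress path crosses the preconsolidation pressure — recompression up to σ'_p, then virgin compression beyond:
S_c = H/(1+e₀)·[C_r·log₁₀(σ'_p/σ'_0) + C_c·log₁₀(σ'_f/σ'_p)]
    = 5.5/1.87 × [0.023×log₁₀(89.8/30.926) + 0.29×log₁₀(124.56/89.8)]
    = 2.9412 × [0.010648 + 0.04121] = 0.1525 m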